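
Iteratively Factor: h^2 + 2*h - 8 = (h + 4)*(h - 2)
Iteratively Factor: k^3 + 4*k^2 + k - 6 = (k - 1)*(k^2 + 5*k + 6) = (k - 1)*(k + 3)*(k + 2)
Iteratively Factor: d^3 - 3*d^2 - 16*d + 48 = (d + 4)*(d^2 - 7*d + 12) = (d - 3)*(d + 4)*(d - 4)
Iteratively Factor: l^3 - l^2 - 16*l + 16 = (l - 4)*(l^2 + 3*l - 4) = (l - 4)*(l - 1)*(l + 4)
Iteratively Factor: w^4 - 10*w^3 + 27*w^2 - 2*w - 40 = (w - 5)*(w^3 - 5*w^2 + 2*w + 8) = (w - 5)*(w + 1)*(w^2 - 6*w + 8) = (w - 5)*(w - 4)*(w + 1)*(w - 2)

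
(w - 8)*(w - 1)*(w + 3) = w^3 - 6*w^2 - 19*w + 24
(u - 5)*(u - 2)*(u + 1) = u^3 - 6*u^2 + 3*u + 10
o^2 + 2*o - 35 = (o - 5)*(o + 7)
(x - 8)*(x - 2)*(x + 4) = x^3 - 6*x^2 - 24*x + 64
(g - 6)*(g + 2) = g^2 - 4*g - 12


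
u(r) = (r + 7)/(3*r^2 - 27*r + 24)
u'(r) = (27 - 6*r)*(r + 7)/(3*r^2 - 27*r + 24)^2 + 1/(3*r^2 - 27*r + 24)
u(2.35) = -0.41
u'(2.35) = 0.19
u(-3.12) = 0.03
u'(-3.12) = 0.02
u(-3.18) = 0.03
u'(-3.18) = 0.02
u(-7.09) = -0.00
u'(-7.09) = 0.00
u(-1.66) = 0.07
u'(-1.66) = 0.05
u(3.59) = -0.31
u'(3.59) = 0.02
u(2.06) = -0.48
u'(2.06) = 0.32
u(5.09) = -0.34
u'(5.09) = -0.06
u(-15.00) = -0.00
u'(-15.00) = 0.00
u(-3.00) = 0.03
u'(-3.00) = 0.02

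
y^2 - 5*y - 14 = (y - 7)*(y + 2)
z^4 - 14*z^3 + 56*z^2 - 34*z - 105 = (z - 7)*(z - 5)*(z - 3)*(z + 1)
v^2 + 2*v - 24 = (v - 4)*(v + 6)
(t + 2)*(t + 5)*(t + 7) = t^3 + 14*t^2 + 59*t + 70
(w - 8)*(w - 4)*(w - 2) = w^3 - 14*w^2 + 56*w - 64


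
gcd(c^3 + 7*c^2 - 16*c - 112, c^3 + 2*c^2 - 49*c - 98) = c + 7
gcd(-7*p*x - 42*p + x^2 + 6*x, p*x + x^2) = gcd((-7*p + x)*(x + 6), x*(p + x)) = 1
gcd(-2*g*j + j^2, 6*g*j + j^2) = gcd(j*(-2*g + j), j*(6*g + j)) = j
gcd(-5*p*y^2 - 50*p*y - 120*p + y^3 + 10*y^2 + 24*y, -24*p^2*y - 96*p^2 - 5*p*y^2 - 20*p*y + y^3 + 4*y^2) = y + 4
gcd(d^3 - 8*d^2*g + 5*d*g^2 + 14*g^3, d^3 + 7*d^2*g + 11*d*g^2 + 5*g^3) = d + g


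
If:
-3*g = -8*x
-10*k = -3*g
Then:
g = 8*x/3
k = 4*x/5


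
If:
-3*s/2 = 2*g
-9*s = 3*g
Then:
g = 0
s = 0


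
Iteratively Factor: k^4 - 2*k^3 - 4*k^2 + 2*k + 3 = (k + 1)*(k^3 - 3*k^2 - k + 3) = (k - 3)*(k + 1)*(k^2 - 1) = (k - 3)*(k + 1)^2*(k - 1)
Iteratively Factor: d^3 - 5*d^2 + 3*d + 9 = (d - 3)*(d^2 - 2*d - 3) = (d - 3)*(d + 1)*(d - 3)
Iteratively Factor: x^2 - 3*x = (x - 3)*(x)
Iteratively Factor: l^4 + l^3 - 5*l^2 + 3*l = (l - 1)*(l^3 + 2*l^2 - 3*l) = l*(l - 1)*(l^2 + 2*l - 3) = l*(l - 1)*(l + 3)*(l - 1)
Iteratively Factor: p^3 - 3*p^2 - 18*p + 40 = (p + 4)*(p^2 - 7*p + 10) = (p - 5)*(p + 4)*(p - 2)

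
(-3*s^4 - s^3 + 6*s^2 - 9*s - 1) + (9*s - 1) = -3*s^4 - s^3 + 6*s^2 - 2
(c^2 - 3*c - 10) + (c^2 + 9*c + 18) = 2*c^2 + 6*c + 8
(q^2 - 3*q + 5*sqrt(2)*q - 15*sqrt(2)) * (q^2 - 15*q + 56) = q^4 - 18*q^3 + 5*sqrt(2)*q^3 - 90*sqrt(2)*q^2 + 101*q^2 - 168*q + 505*sqrt(2)*q - 840*sqrt(2)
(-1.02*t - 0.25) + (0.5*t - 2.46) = -0.52*t - 2.71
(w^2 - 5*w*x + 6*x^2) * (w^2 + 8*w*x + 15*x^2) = w^4 + 3*w^3*x - 19*w^2*x^2 - 27*w*x^3 + 90*x^4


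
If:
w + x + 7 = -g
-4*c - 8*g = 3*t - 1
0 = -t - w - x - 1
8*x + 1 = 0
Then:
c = 11*w/4 + 469/32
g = -w - 55/8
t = -w - 7/8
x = -1/8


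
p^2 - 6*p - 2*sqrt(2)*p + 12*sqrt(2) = (p - 6)*(p - 2*sqrt(2))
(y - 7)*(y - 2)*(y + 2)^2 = y^4 - 5*y^3 - 18*y^2 + 20*y + 56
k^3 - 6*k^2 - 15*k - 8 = (k - 8)*(k + 1)^2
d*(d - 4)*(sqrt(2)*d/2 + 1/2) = sqrt(2)*d^3/2 - 2*sqrt(2)*d^2 + d^2/2 - 2*d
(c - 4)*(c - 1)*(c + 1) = c^3 - 4*c^2 - c + 4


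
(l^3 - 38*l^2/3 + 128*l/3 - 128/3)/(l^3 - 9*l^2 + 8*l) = (3*l^2 - 14*l + 16)/(3*l*(l - 1))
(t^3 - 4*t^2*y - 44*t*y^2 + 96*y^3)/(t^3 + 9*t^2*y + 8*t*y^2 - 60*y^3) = (t - 8*y)/(t + 5*y)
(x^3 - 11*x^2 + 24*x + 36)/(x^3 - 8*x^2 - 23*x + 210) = (x^2 - 5*x - 6)/(x^2 - 2*x - 35)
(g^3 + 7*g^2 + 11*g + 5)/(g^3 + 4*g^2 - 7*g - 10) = (g + 1)/(g - 2)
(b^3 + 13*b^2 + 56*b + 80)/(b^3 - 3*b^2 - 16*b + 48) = (b^2 + 9*b + 20)/(b^2 - 7*b + 12)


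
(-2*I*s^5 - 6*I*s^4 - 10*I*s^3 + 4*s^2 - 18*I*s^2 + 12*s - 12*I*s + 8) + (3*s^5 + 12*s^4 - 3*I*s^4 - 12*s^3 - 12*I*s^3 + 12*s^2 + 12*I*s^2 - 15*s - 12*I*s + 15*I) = 3*s^5 - 2*I*s^5 + 12*s^4 - 9*I*s^4 - 12*s^3 - 22*I*s^3 + 16*s^2 - 6*I*s^2 - 3*s - 24*I*s + 8 + 15*I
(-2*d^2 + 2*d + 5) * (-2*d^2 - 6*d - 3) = 4*d^4 + 8*d^3 - 16*d^2 - 36*d - 15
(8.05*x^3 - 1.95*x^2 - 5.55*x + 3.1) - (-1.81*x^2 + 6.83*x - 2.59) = 8.05*x^3 - 0.14*x^2 - 12.38*x + 5.69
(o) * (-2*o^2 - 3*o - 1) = -2*o^3 - 3*o^2 - o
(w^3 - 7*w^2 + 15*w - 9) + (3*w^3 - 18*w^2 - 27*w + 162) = 4*w^3 - 25*w^2 - 12*w + 153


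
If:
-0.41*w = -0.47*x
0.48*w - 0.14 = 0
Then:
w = 0.29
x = 0.25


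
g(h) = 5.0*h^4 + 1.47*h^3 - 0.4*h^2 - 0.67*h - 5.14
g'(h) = 20.0*h^3 + 4.41*h^2 - 0.8*h - 0.67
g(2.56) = 229.93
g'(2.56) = 361.73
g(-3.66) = 817.09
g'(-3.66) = -919.23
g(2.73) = 297.69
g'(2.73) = 436.94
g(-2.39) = 137.25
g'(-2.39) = -246.61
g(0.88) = -2.04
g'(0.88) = 15.67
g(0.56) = -4.89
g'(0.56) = 3.78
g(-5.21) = 3463.62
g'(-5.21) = -2705.21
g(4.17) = 1603.57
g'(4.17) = 1522.91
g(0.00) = -5.14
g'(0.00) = -0.67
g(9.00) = 33833.06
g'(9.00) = 14929.34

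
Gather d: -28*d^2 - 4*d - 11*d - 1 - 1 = -28*d^2 - 15*d - 2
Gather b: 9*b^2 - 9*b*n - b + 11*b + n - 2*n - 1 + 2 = 9*b^2 + b*(10 - 9*n) - n + 1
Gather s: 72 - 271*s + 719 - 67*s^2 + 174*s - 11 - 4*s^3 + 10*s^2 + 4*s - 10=-4*s^3 - 57*s^2 - 93*s + 770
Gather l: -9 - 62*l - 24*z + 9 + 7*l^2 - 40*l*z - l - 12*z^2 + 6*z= 7*l^2 + l*(-40*z - 63) - 12*z^2 - 18*z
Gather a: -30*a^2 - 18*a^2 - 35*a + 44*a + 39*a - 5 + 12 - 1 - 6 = -48*a^2 + 48*a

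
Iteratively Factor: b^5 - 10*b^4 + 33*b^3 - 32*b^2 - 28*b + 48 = (b - 3)*(b^4 - 7*b^3 + 12*b^2 + 4*b - 16) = (b - 3)*(b - 2)*(b^3 - 5*b^2 + 2*b + 8) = (b - 3)*(b - 2)*(b + 1)*(b^2 - 6*b + 8) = (b - 3)*(b - 2)^2*(b + 1)*(b - 4)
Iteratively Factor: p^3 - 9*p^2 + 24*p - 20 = (p - 2)*(p^2 - 7*p + 10) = (p - 5)*(p - 2)*(p - 2)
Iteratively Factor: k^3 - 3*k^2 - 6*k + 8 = (k + 2)*(k^2 - 5*k + 4) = (k - 1)*(k + 2)*(k - 4)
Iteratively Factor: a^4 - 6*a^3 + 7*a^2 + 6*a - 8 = (a - 2)*(a^3 - 4*a^2 - a + 4) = (a - 2)*(a + 1)*(a^2 - 5*a + 4) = (a - 4)*(a - 2)*(a + 1)*(a - 1)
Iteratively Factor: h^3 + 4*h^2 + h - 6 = (h + 2)*(h^2 + 2*h - 3) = (h + 2)*(h + 3)*(h - 1)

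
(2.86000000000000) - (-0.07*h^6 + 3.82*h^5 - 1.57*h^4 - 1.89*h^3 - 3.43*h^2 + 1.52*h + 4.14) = 0.07*h^6 - 3.82*h^5 + 1.57*h^4 + 1.89*h^3 + 3.43*h^2 - 1.52*h - 1.28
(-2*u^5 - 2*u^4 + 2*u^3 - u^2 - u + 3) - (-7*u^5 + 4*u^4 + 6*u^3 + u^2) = 5*u^5 - 6*u^4 - 4*u^3 - 2*u^2 - u + 3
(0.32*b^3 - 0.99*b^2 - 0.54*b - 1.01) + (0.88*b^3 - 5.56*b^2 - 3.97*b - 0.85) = 1.2*b^3 - 6.55*b^2 - 4.51*b - 1.86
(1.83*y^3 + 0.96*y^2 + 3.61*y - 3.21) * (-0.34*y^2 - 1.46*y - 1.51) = -0.6222*y^5 - 2.9982*y^4 - 5.3923*y^3 - 5.6288*y^2 - 0.764500000000001*y + 4.8471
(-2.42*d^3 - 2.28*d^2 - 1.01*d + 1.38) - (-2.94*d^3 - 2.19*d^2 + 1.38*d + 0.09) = 0.52*d^3 - 0.0899999999999999*d^2 - 2.39*d + 1.29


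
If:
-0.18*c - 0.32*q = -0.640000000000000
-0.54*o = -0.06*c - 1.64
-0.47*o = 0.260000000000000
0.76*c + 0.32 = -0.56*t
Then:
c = -32.31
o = -0.55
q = 20.18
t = 43.28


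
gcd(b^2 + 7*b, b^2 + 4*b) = b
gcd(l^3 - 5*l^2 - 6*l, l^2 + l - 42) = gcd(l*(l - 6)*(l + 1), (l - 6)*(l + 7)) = l - 6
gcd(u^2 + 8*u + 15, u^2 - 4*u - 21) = u + 3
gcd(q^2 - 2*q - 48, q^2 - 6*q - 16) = q - 8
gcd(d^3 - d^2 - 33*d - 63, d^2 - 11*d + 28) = d - 7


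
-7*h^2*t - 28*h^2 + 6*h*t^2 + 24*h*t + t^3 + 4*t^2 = (-h + t)*(7*h + t)*(t + 4)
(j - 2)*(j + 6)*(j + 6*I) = j^3 + 4*j^2 + 6*I*j^2 - 12*j + 24*I*j - 72*I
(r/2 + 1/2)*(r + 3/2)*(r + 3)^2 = r^4/2 + 17*r^3/4 + 51*r^2/4 + 63*r/4 + 27/4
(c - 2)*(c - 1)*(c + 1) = c^3 - 2*c^2 - c + 2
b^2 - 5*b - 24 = (b - 8)*(b + 3)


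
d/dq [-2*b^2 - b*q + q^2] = -b + 2*q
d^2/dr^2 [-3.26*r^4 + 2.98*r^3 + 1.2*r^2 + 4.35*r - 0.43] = -39.12*r^2 + 17.88*r + 2.4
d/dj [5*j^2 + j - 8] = 10*j + 1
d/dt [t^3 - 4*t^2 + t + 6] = 3*t^2 - 8*t + 1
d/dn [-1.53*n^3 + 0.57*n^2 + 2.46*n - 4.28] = -4.59*n^2 + 1.14*n + 2.46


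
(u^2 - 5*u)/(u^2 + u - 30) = u/(u + 6)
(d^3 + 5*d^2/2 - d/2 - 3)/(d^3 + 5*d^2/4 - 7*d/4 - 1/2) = 2*(2*d + 3)/(4*d + 1)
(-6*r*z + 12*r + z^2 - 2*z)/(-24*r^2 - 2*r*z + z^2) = (z - 2)/(4*r + z)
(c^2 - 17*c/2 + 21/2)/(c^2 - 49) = (c - 3/2)/(c + 7)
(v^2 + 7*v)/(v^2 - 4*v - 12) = v*(v + 7)/(v^2 - 4*v - 12)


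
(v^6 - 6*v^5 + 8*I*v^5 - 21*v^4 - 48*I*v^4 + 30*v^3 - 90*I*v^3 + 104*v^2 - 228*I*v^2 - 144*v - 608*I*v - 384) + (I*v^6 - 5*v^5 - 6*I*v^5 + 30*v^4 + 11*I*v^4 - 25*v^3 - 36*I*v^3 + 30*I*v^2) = v^6 + I*v^6 - 11*v^5 + 2*I*v^5 + 9*v^4 - 37*I*v^4 + 5*v^3 - 126*I*v^3 + 104*v^2 - 198*I*v^2 - 144*v - 608*I*v - 384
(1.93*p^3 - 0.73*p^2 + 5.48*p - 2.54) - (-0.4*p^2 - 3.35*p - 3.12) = 1.93*p^3 - 0.33*p^2 + 8.83*p + 0.58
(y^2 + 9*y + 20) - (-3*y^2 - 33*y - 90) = 4*y^2 + 42*y + 110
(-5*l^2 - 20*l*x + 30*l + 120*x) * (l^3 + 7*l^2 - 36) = -5*l^5 - 20*l^4*x - 5*l^4 - 20*l^3*x + 210*l^3 + 840*l^2*x + 180*l^2 + 720*l*x - 1080*l - 4320*x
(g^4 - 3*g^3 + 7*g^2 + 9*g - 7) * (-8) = -8*g^4 + 24*g^3 - 56*g^2 - 72*g + 56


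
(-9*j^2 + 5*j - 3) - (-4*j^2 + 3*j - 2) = -5*j^2 + 2*j - 1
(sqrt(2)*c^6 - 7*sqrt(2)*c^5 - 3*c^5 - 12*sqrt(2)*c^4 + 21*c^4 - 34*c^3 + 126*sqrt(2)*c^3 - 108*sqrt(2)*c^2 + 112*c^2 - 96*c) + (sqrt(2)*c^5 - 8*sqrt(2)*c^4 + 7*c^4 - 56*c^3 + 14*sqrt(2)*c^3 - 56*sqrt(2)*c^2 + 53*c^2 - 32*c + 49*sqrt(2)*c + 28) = sqrt(2)*c^6 - 6*sqrt(2)*c^5 - 3*c^5 - 20*sqrt(2)*c^4 + 28*c^4 - 90*c^3 + 140*sqrt(2)*c^3 - 164*sqrt(2)*c^2 + 165*c^2 - 128*c + 49*sqrt(2)*c + 28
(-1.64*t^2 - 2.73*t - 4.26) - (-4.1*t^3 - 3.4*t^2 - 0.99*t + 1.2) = 4.1*t^3 + 1.76*t^2 - 1.74*t - 5.46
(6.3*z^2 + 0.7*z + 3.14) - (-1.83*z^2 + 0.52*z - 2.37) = 8.13*z^2 + 0.18*z + 5.51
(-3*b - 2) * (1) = -3*b - 2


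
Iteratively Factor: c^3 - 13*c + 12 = (c - 3)*(c^2 + 3*c - 4) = (c - 3)*(c + 4)*(c - 1)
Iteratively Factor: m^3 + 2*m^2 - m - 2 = (m - 1)*(m^2 + 3*m + 2) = (m - 1)*(m + 2)*(m + 1)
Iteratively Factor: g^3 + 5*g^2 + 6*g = (g)*(g^2 + 5*g + 6) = g*(g + 3)*(g + 2)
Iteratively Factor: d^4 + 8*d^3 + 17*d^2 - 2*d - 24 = (d + 2)*(d^3 + 6*d^2 + 5*d - 12) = (d - 1)*(d + 2)*(d^2 + 7*d + 12) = (d - 1)*(d + 2)*(d + 3)*(d + 4)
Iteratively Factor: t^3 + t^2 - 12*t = (t)*(t^2 + t - 12) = t*(t + 4)*(t - 3)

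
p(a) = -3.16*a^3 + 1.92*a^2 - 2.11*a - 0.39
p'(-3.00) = -98.95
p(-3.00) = 108.54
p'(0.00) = -2.11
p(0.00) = -0.39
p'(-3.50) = -131.68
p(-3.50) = 166.00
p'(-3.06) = -102.63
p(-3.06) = 114.59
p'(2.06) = -34.43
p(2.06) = -24.21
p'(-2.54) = -73.02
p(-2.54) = 69.14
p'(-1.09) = -17.56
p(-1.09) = 8.28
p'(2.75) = -63.24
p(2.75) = -57.39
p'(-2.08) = -51.11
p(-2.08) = 40.74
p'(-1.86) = -42.05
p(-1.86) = 30.51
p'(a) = -9.48*a^2 + 3.84*a - 2.11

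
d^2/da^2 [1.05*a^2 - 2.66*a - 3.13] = 2.10000000000000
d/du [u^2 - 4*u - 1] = 2*u - 4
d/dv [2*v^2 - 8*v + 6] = 4*v - 8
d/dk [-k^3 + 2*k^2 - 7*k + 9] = -3*k^2 + 4*k - 7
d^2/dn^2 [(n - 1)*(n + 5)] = 2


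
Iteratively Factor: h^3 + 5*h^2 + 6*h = (h + 2)*(h^2 + 3*h) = h*(h + 2)*(h + 3)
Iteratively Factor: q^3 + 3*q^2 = (q)*(q^2 + 3*q) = q^2*(q + 3)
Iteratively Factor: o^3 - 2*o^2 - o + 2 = (o - 1)*(o^2 - o - 2) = (o - 2)*(o - 1)*(o + 1)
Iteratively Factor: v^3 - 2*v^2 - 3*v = (v - 3)*(v^2 + v) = v*(v - 3)*(v + 1)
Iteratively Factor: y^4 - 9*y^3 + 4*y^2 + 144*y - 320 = (y - 5)*(y^3 - 4*y^2 - 16*y + 64) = (y - 5)*(y - 4)*(y^2 - 16) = (y - 5)*(y - 4)^2*(y + 4)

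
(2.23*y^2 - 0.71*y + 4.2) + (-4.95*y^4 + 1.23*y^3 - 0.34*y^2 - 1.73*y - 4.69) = -4.95*y^4 + 1.23*y^3 + 1.89*y^2 - 2.44*y - 0.49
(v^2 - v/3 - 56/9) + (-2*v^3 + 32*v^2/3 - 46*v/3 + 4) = -2*v^3 + 35*v^2/3 - 47*v/3 - 20/9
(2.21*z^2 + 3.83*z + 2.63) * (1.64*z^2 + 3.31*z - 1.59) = 3.6244*z^4 + 13.5963*z^3 + 13.4766*z^2 + 2.6156*z - 4.1817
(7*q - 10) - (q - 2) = 6*q - 8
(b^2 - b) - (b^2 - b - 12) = 12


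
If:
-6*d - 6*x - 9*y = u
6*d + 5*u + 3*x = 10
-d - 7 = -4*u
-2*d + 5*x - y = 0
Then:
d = 23/135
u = 242/135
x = 2/405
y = -128/405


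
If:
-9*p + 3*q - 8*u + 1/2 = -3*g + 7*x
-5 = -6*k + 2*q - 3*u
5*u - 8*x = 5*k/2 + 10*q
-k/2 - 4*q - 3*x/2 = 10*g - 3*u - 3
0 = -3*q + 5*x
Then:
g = 2297*x/4500 + 11/30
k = 2/3 - 344*x/225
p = -152189*x/40500 - 16/135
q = 5*x/3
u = 938*x/225 + 1/3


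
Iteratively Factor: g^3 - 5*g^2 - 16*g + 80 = (g - 5)*(g^2 - 16) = (g - 5)*(g + 4)*(g - 4)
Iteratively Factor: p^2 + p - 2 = (p + 2)*(p - 1)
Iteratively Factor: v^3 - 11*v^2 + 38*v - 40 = (v - 5)*(v^2 - 6*v + 8) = (v - 5)*(v - 4)*(v - 2)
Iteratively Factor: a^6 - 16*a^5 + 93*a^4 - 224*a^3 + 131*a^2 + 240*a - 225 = (a - 3)*(a^5 - 13*a^4 + 54*a^3 - 62*a^2 - 55*a + 75) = (a - 3)^2*(a^4 - 10*a^3 + 24*a^2 + 10*a - 25) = (a - 3)^2*(a - 1)*(a^3 - 9*a^2 + 15*a + 25) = (a - 5)*(a - 3)^2*(a - 1)*(a^2 - 4*a - 5) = (a - 5)*(a - 3)^2*(a - 1)*(a + 1)*(a - 5)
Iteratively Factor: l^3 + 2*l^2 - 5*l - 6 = (l + 1)*(l^2 + l - 6) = (l - 2)*(l + 1)*(l + 3)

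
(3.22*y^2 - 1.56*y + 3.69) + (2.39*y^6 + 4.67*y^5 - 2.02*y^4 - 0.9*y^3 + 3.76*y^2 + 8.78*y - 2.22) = 2.39*y^6 + 4.67*y^5 - 2.02*y^4 - 0.9*y^3 + 6.98*y^2 + 7.22*y + 1.47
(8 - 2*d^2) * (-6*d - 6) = 12*d^3 + 12*d^2 - 48*d - 48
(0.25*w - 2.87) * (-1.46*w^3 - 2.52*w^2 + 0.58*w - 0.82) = -0.365*w^4 + 3.5602*w^3 + 7.3774*w^2 - 1.8696*w + 2.3534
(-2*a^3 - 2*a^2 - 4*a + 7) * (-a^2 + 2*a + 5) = 2*a^5 - 2*a^4 - 10*a^3 - 25*a^2 - 6*a + 35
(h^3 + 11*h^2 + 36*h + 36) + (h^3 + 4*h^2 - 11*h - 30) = 2*h^3 + 15*h^2 + 25*h + 6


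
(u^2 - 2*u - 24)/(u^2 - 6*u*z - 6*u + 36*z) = (-u - 4)/(-u + 6*z)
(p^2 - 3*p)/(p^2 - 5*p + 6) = p/(p - 2)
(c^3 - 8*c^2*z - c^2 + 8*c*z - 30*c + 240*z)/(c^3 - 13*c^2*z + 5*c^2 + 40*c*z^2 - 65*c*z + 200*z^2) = (6 - c)/(-c + 5*z)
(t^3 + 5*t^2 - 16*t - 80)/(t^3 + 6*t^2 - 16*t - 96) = (t + 5)/(t + 6)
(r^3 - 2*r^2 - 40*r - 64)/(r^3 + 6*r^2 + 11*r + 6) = (r^2 - 4*r - 32)/(r^2 + 4*r + 3)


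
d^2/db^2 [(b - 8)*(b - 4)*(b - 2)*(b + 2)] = 12*b^2 - 72*b + 56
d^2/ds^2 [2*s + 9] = 0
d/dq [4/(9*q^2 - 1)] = -72*q/(9*q^2 - 1)^2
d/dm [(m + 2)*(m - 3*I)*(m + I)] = 3*m^2 + 4*m*(1 - I) + 3 - 4*I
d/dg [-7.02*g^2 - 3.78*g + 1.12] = -14.04*g - 3.78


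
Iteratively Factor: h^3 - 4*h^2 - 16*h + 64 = (h - 4)*(h^2 - 16) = (h - 4)*(h + 4)*(h - 4)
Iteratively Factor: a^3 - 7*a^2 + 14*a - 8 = (a - 2)*(a^2 - 5*a + 4) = (a - 4)*(a - 2)*(a - 1)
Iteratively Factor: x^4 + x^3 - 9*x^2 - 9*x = (x - 3)*(x^3 + 4*x^2 + 3*x) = (x - 3)*(x + 3)*(x^2 + x) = x*(x - 3)*(x + 3)*(x + 1)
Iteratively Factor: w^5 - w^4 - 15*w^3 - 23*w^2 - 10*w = (w - 5)*(w^4 + 4*w^3 + 5*w^2 + 2*w) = (w - 5)*(w + 1)*(w^3 + 3*w^2 + 2*w) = w*(w - 5)*(w + 1)*(w^2 + 3*w + 2) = w*(w - 5)*(w + 1)*(w + 2)*(w + 1)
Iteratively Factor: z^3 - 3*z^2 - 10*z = (z + 2)*(z^2 - 5*z) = z*(z + 2)*(z - 5)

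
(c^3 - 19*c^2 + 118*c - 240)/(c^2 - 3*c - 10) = (c^2 - 14*c + 48)/(c + 2)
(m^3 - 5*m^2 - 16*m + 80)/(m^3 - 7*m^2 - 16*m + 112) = (m - 5)/(m - 7)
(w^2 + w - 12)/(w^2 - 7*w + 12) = (w + 4)/(w - 4)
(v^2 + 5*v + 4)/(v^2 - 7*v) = (v^2 + 5*v + 4)/(v*(v - 7))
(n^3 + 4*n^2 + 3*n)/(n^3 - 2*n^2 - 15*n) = (n + 1)/(n - 5)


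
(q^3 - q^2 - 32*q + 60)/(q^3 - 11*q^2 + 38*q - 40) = (q + 6)/(q - 4)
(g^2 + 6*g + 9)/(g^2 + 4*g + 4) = (g^2 + 6*g + 9)/(g^2 + 4*g + 4)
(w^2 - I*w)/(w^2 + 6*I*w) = (w - I)/(w + 6*I)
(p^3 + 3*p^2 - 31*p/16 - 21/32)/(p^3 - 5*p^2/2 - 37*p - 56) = (p^2 - p/2 - 3/16)/(p^2 - 6*p - 16)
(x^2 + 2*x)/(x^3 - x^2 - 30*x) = (x + 2)/(x^2 - x - 30)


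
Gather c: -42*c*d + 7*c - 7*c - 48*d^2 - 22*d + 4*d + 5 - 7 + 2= -42*c*d - 48*d^2 - 18*d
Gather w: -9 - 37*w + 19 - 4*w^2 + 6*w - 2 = -4*w^2 - 31*w + 8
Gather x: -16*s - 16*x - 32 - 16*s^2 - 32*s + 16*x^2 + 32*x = -16*s^2 - 48*s + 16*x^2 + 16*x - 32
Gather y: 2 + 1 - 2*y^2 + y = -2*y^2 + y + 3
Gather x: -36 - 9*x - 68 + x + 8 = -8*x - 96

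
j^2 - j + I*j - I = (j - 1)*(j + I)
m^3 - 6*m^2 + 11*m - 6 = (m - 3)*(m - 2)*(m - 1)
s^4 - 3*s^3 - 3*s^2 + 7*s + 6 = (s - 3)*(s - 2)*(s + 1)^2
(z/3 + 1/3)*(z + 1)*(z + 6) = z^3/3 + 8*z^2/3 + 13*z/3 + 2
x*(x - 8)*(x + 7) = x^3 - x^2 - 56*x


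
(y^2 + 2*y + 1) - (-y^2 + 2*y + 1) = 2*y^2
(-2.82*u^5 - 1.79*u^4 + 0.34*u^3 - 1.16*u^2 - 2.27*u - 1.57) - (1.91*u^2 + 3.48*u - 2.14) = -2.82*u^5 - 1.79*u^4 + 0.34*u^3 - 3.07*u^2 - 5.75*u + 0.57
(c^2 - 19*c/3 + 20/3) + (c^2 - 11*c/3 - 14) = 2*c^2 - 10*c - 22/3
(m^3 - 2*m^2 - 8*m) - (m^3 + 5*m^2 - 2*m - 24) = -7*m^2 - 6*m + 24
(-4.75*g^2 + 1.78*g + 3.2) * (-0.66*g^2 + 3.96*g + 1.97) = 3.135*g^4 - 19.9848*g^3 - 4.4207*g^2 + 16.1786*g + 6.304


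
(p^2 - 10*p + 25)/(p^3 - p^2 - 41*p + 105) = (p - 5)/(p^2 + 4*p - 21)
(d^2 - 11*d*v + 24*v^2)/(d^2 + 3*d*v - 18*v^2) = (d - 8*v)/(d + 6*v)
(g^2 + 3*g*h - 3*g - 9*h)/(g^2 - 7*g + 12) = (g + 3*h)/(g - 4)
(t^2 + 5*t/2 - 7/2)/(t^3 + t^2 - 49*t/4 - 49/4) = 2*(t - 1)/(2*t^2 - 5*t - 7)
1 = 1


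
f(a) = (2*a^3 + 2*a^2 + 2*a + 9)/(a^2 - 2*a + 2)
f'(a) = (2 - 2*a)*(2*a^3 + 2*a^2 + 2*a + 9)/(a^2 - 2*a + 2)^2 + (6*a^2 + 4*a + 2)/(a^2 - 2*a + 2) = 2*(a^4 - 4*a^3 + 3*a^2 - 5*a + 11)/(a^4 - 4*a^3 + 8*a^2 - 8*a + 4)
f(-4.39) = -4.34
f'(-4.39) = 1.77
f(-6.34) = -7.89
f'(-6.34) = 1.86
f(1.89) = 18.65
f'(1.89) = -1.23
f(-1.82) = -0.01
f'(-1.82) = 1.63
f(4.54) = 18.21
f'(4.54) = 1.10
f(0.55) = 9.18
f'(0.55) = 11.87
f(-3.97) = -3.60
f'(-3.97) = 1.75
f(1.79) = 18.75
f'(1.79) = -0.77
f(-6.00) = -7.26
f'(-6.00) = 1.85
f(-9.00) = -12.92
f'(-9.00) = 1.92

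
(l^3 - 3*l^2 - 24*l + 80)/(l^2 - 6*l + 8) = (l^2 + l - 20)/(l - 2)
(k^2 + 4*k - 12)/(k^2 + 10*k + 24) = (k - 2)/(k + 4)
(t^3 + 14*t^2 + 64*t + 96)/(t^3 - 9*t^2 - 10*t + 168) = (t^2 + 10*t + 24)/(t^2 - 13*t + 42)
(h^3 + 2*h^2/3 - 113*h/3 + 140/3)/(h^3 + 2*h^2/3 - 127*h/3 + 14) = (3*h^2 - 19*h + 20)/(3*h^2 - 19*h + 6)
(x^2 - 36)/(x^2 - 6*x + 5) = (x^2 - 36)/(x^2 - 6*x + 5)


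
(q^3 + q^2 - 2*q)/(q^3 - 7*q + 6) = q*(q + 2)/(q^2 + q - 6)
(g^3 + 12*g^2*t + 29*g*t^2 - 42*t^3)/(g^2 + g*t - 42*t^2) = (-g^2 - 5*g*t + 6*t^2)/(-g + 6*t)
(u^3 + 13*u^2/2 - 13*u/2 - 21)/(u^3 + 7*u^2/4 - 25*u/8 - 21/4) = 4*(u^2 + 5*u - 14)/(4*u^2 + u - 14)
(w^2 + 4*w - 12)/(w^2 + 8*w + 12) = (w - 2)/(w + 2)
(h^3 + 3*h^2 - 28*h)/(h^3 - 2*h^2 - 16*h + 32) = h*(h + 7)/(h^2 + 2*h - 8)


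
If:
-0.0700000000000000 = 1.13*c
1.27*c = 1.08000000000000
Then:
No Solution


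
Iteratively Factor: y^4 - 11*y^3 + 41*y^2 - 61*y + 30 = (y - 2)*(y^3 - 9*y^2 + 23*y - 15) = (y - 2)*(y - 1)*(y^2 - 8*y + 15) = (y - 3)*(y - 2)*(y - 1)*(y - 5)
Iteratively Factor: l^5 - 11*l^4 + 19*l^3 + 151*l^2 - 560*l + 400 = (l - 5)*(l^4 - 6*l^3 - 11*l^2 + 96*l - 80) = (l - 5)*(l + 4)*(l^3 - 10*l^2 + 29*l - 20) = (l - 5)*(l - 1)*(l + 4)*(l^2 - 9*l + 20) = (l - 5)^2*(l - 1)*(l + 4)*(l - 4)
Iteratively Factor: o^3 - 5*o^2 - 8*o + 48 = (o + 3)*(o^2 - 8*o + 16) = (o - 4)*(o + 3)*(o - 4)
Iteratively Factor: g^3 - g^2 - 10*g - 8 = (g - 4)*(g^2 + 3*g + 2) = (g - 4)*(g + 2)*(g + 1)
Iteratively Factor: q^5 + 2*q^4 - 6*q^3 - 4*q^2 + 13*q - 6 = (q - 1)*(q^4 + 3*q^3 - 3*q^2 - 7*q + 6) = (q - 1)*(q + 2)*(q^3 + q^2 - 5*q + 3) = (q - 1)*(q + 2)*(q + 3)*(q^2 - 2*q + 1) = (q - 1)^2*(q + 2)*(q + 3)*(q - 1)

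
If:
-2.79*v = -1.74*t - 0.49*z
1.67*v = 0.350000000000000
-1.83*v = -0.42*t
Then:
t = 0.91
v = 0.21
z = -2.05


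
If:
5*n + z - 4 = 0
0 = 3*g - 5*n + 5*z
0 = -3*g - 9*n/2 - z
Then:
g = -220/177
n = 32/59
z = 76/59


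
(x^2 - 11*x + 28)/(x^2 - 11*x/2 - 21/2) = 2*(x - 4)/(2*x + 3)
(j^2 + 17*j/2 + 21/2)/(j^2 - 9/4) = 2*(j + 7)/(2*j - 3)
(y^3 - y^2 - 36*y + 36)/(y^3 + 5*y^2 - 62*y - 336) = (y^2 - 7*y + 6)/(y^2 - y - 56)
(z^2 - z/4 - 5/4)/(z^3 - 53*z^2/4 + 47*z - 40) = (z + 1)/(z^2 - 12*z + 32)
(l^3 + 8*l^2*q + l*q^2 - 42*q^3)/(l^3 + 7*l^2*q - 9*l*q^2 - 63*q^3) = (-l + 2*q)/(-l + 3*q)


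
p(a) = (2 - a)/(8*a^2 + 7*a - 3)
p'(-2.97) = 0.07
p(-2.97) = 0.11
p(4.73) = -0.01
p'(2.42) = -0.01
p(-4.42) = 0.05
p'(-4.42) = 0.02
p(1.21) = 0.05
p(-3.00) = 0.10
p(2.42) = -0.01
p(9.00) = -0.00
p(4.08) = -0.01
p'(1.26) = -0.11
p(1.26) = 0.04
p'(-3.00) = 0.07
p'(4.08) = -0.00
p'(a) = (2 - a)*(-16*a - 7)/(8*a^2 + 7*a - 3)^2 - 1/(8*a^2 + 7*a - 3) = (8*a^2 - 32*a - 11)/(64*a^4 + 112*a^3 + a^2 - 42*a + 9)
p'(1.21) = -0.13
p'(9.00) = 0.00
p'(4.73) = 0.00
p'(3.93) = -0.00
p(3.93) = -0.01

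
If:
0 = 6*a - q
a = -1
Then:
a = -1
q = -6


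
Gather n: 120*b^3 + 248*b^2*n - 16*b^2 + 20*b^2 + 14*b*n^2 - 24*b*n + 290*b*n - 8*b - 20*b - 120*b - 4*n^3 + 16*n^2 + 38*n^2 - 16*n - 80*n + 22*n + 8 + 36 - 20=120*b^3 + 4*b^2 - 148*b - 4*n^3 + n^2*(14*b + 54) + n*(248*b^2 + 266*b - 74) + 24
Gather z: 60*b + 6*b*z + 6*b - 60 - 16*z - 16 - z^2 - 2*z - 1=66*b - z^2 + z*(6*b - 18) - 77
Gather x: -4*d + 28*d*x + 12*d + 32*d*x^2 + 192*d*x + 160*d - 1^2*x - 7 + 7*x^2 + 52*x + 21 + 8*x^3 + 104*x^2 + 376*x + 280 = 168*d + 8*x^3 + x^2*(32*d + 111) + x*(220*d + 427) + 294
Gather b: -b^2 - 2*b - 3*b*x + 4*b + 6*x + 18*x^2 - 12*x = -b^2 + b*(2 - 3*x) + 18*x^2 - 6*x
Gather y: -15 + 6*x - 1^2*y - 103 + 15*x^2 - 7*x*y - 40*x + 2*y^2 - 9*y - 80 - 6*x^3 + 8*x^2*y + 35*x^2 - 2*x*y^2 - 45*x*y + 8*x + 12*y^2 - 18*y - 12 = -6*x^3 + 50*x^2 - 26*x + y^2*(14 - 2*x) + y*(8*x^2 - 52*x - 28) - 210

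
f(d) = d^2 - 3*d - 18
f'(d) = 2*d - 3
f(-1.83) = -9.16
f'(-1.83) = -6.66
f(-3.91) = 9.02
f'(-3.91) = -10.82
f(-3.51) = 4.85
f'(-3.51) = -10.02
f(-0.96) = -14.20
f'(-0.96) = -4.92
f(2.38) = -19.48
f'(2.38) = 1.76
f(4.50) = -11.25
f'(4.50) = 6.00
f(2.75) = -18.69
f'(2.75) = 2.50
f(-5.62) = 30.44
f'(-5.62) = -14.24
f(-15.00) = 252.00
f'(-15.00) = -33.00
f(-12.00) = 162.00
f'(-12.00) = -27.00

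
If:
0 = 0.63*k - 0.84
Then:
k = 1.33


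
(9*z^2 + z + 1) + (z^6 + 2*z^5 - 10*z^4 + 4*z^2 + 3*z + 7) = z^6 + 2*z^5 - 10*z^4 + 13*z^2 + 4*z + 8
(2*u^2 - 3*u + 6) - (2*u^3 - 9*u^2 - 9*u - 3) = -2*u^3 + 11*u^2 + 6*u + 9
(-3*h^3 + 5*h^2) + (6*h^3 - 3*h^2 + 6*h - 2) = 3*h^3 + 2*h^2 + 6*h - 2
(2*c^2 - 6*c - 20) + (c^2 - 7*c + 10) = 3*c^2 - 13*c - 10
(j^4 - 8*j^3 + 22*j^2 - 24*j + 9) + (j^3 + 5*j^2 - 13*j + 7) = j^4 - 7*j^3 + 27*j^2 - 37*j + 16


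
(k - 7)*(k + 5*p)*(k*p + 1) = k^3*p + 5*k^2*p^2 - 7*k^2*p + k^2 - 35*k*p^2 + 5*k*p - 7*k - 35*p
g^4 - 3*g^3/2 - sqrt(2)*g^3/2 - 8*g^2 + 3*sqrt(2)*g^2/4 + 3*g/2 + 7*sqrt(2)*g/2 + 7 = (g - 7/2)*(g + 2)*(g - sqrt(2))*(g + sqrt(2)/2)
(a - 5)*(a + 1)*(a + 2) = a^3 - 2*a^2 - 13*a - 10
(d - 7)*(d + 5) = d^2 - 2*d - 35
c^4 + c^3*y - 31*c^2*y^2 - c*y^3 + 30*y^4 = (c - 5*y)*(c - y)*(c + y)*(c + 6*y)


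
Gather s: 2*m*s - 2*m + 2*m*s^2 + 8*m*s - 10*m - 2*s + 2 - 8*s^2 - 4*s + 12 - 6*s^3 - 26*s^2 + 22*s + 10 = -12*m - 6*s^3 + s^2*(2*m - 34) + s*(10*m + 16) + 24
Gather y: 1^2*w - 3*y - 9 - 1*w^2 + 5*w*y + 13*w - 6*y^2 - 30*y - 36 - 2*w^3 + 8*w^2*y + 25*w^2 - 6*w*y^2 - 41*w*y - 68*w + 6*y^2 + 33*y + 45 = -2*w^3 + 24*w^2 - 6*w*y^2 - 54*w + y*(8*w^2 - 36*w)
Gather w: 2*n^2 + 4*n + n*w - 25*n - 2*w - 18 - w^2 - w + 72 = 2*n^2 - 21*n - w^2 + w*(n - 3) + 54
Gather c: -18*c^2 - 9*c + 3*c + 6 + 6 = -18*c^2 - 6*c + 12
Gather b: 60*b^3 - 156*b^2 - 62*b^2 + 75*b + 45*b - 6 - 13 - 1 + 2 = 60*b^3 - 218*b^2 + 120*b - 18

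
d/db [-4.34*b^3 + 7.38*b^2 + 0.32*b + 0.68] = -13.02*b^2 + 14.76*b + 0.32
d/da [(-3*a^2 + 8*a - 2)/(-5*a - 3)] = (15*a^2 + 18*a - 34)/(25*a^2 + 30*a + 9)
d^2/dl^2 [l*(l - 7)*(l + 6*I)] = 6*l - 14 + 12*I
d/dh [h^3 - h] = 3*h^2 - 1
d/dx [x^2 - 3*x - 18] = 2*x - 3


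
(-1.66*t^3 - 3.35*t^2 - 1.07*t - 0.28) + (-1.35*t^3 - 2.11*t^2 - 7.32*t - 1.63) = -3.01*t^3 - 5.46*t^2 - 8.39*t - 1.91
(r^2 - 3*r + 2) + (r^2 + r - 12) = 2*r^2 - 2*r - 10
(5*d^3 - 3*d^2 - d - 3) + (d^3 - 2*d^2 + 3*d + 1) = 6*d^3 - 5*d^2 + 2*d - 2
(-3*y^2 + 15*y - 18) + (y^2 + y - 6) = -2*y^2 + 16*y - 24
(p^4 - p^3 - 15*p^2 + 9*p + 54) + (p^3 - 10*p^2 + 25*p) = p^4 - 25*p^2 + 34*p + 54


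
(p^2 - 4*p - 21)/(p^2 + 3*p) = (p - 7)/p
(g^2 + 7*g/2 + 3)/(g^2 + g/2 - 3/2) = (g + 2)/(g - 1)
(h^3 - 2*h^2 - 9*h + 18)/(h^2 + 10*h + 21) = (h^2 - 5*h + 6)/(h + 7)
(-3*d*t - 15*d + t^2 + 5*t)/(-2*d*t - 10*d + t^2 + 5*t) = (-3*d + t)/(-2*d + t)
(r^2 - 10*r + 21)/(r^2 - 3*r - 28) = (r - 3)/(r + 4)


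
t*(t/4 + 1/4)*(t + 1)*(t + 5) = t^4/4 + 7*t^3/4 + 11*t^2/4 + 5*t/4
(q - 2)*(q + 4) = q^2 + 2*q - 8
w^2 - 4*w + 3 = (w - 3)*(w - 1)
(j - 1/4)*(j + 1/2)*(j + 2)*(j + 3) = j^4 + 21*j^3/4 + 57*j^2/8 + 7*j/8 - 3/4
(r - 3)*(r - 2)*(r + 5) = r^3 - 19*r + 30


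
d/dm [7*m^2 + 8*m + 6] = 14*m + 8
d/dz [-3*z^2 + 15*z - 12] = 15 - 6*z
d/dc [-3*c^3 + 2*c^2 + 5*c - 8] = -9*c^2 + 4*c + 5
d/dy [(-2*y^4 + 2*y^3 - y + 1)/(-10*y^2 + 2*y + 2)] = (20*y^5 - 16*y^4 - 4*y^3 + y^2 + 10*y - 2)/(2*(25*y^4 - 10*y^3 - 9*y^2 + 2*y + 1))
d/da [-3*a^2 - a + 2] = -6*a - 1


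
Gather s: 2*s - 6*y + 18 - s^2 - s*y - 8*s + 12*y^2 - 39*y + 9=-s^2 + s*(-y - 6) + 12*y^2 - 45*y + 27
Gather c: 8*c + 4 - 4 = 8*c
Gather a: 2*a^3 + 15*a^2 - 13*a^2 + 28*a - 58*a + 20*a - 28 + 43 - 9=2*a^3 + 2*a^2 - 10*a + 6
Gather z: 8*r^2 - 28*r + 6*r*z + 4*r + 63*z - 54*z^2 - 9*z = 8*r^2 - 24*r - 54*z^2 + z*(6*r + 54)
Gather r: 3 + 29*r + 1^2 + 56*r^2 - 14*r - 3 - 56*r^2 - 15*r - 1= 0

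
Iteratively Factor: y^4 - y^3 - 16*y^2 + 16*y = (y - 4)*(y^3 + 3*y^2 - 4*y) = (y - 4)*(y + 4)*(y^2 - y) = (y - 4)*(y - 1)*(y + 4)*(y)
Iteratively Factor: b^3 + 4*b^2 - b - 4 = (b + 1)*(b^2 + 3*b - 4) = (b - 1)*(b + 1)*(b + 4)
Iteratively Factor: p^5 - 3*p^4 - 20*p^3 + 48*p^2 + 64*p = (p - 4)*(p^4 + p^3 - 16*p^2 - 16*p) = p*(p - 4)*(p^3 + p^2 - 16*p - 16) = p*(p - 4)*(p + 4)*(p^2 - 3*p - 4) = p*(p - 4)*(p + 1)*(p + 4)*(p - 4)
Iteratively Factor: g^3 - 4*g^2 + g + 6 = (g - 3)*(g^2 - g - 2) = (g - 3)*(g - 2)*(g + 1)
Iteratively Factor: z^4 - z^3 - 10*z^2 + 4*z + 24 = (z + 2)*(z^3 - 3*z^2 - 4*z + 12) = (z - 2)*(z + 2)*(z^2 - z - 6) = (z - 2)*(z + 2)^2*(z - 3)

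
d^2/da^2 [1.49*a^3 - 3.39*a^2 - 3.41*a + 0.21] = 8.94*a - 6.78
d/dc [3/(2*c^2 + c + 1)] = 3*(-4*c - 1)/(2*c^2 + c + 1)^2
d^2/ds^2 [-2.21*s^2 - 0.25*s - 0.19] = -4.42000000000000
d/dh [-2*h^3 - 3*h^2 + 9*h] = -6*h^2 - 6*h + 9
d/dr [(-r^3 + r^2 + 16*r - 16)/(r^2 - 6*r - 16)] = (-r^4 + 12*r^3 + 26*r^2 - 352)/(r^4 - 12*r^3 + 4*r^2 + 192*r + 256)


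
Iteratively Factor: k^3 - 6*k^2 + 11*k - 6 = (k - 1)*(k^2 - 5*k + 6) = (k - 3)*(k - 1)*(k - 2)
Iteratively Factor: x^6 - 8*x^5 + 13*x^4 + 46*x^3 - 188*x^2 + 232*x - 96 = (x - 2)*(x^5 - 6*x^4 + x^3 + 48*x^2 - 92*x + 48) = (x - 2)^2*(x^4 - 4*x^3 - 7*x^2 + 34*x - 24) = (x - 4)*(x - 2)^2*(x^3 - 7*x + 6) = (x - 4)*(x - 2)^2*(x - 1)*(x^2 + x - 6) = (x - 4)*(x - 2)^2*(x - 1)*(x + 3)*(x - 2)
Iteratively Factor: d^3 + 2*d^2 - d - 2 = (d + 2)*(d^2 - 1) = (d - 1)*(d + 2)*(d + 1)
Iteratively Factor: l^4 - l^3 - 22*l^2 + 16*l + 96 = (l - 3)*(l^3 + 2*l^2 - 16*l - 32) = (l - 4)*(l - 3)*(l^2 + 6*l + 8) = (l - 4)*(l - 3)*(l + 2)*(l + 4)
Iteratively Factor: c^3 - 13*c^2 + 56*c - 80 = (c - 4)*(c^2 - 9*c + 20) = (c - 4)^2*(c - 5)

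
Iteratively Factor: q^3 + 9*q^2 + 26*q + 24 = (q + 2)*(q^2 + 7*q + 12) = (q + 2)*(q + 4)*(q + 3)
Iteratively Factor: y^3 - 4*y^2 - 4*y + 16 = (y + 2)*(y^2 - 6*y + 8) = (y - 2)*(y + 2)*(y - 4)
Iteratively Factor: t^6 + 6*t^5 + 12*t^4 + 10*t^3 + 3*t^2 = (t + 1)*(t^5 + 5*t^4 + 7*t^3 + 3*t^2) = t*(t + 1)*(t^4 + 5*t^3 + 7*t^2 + 3*t) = t^2*(t + 1)*(t^3 + 5*t^2 + 7*t + 3) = t^2*(t + 1)*(t + 3)*(t^2 + 2*t + 1) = t^2*(t + 1)^2*(t + 3)*(t + 1)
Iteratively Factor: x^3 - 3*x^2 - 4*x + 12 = (x - 3)*(x^2 - 4) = (x - 3)*(x + 2)*(x - 2)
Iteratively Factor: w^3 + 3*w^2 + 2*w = (w + 1)*(w^2 + 2*w) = (w + 1)*(w + 2)*(w)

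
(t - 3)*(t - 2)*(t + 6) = t^3 + t^2 - 24*t + 36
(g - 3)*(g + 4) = g^2 + g - 12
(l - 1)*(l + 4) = l^2 + 3*l - 4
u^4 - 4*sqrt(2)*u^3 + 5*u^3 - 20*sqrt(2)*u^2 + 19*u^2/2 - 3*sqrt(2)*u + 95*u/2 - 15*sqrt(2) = (u + 5)*(u - 2*sqrt(2))*(u - 3*sqrt(2)/2)*(u - sqrt(2)/2)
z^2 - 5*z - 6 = (z - 6)*(z + 1)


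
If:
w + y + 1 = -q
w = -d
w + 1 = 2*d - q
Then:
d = -y/2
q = -3*y/2 - 1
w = y/2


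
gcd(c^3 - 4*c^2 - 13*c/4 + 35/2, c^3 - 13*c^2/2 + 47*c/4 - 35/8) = c^2 - 6*c + 35/4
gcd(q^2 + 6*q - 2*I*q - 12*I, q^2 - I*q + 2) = q - 2*I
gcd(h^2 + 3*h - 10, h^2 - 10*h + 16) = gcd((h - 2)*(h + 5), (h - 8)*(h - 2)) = h - 2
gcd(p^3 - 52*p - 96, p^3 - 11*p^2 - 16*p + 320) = p - 8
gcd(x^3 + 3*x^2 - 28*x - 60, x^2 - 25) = x - 5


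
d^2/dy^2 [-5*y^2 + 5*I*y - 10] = -10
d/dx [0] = 0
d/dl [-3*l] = -3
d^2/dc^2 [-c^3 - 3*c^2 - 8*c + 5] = -6*c - 6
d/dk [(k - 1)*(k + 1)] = 2*k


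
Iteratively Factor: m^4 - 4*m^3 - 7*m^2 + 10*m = (m)*(m^3 - 4*m^2 - 7*m + 10) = m*(m - 1)*(m^2 - 3*m - 10) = m*(m - 1)*(m + 2)*(m - 5)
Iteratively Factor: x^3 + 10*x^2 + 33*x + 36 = (x + 3)*(x^2 + 7*x + 12) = (x + 3)^2*(x + 4)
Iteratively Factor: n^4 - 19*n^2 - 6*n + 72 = (n - 4)*(n^3 + 4*n^2 - 3*n - 18) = (n - 4)*(n - 2)*(n^2 + 6*n + 9) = (n - 4)*(n - 2)*(n + 3)*(n + 3)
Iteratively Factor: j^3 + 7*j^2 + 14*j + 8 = (j + 1)*(j^2 + 6*j + 8) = (j + 1)*(j + 4)*(j + 2)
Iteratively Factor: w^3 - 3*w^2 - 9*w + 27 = (w + 3)*(w^2 - 6*w + 9) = (w - 3)*(w + 3)*(w - 3)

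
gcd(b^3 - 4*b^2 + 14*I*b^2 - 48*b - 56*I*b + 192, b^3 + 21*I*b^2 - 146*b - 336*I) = b^2 + 14*I*b - 48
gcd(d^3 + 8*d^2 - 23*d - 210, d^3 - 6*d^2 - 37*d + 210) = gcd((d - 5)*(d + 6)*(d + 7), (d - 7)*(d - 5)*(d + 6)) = d^2 + d - 30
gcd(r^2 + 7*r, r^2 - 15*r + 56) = 1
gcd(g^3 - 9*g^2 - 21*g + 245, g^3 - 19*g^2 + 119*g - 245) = g^2 - 14*g + 49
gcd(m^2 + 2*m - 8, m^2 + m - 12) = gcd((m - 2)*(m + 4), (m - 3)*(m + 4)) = m + 4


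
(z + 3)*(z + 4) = z^2 + 7*z + 12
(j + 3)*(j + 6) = j^2 + 9*j + 18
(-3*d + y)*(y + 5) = -3*d*y - 15*d + y^2 + 5*y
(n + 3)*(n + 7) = n^2 + 10*n + 21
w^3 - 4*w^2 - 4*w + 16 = (w - 4)*(w - 2)*(w + 2)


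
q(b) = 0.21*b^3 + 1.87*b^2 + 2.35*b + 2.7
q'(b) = 0.63*b^2 + 3.74*b + 2.35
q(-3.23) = 7.54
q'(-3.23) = -3.16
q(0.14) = 3.07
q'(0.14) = 2.89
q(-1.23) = 2.25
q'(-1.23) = -1.30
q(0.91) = 6.55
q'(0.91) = 6.28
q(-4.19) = 10.24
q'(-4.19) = -2.26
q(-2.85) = 6.33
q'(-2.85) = -3.19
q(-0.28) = 2.18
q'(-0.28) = 1.35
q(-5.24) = 11.52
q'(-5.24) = 0.05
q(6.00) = 129.48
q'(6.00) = 47.47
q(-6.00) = 10.56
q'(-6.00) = 2.59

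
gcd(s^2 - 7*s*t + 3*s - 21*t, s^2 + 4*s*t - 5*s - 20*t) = 1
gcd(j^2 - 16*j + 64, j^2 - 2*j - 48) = j - 8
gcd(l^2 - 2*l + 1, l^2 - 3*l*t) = 1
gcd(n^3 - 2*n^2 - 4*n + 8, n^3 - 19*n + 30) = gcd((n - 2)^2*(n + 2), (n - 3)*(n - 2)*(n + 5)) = n - 2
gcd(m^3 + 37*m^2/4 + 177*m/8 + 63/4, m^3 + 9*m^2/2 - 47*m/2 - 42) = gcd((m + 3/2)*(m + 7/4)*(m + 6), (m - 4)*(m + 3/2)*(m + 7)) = m + 3/2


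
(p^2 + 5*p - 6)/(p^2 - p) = (p + 6)/p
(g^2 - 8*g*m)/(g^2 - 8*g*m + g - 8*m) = g/(g + 1)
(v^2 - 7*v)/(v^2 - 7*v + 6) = v*(v - 7)/(v^2 - 7*v + 6)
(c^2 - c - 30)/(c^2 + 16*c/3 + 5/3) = 3*(c - 6)/(3*c + 1)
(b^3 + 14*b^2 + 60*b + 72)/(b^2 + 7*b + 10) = (b^2 + 12*b + 36)/(b + 5)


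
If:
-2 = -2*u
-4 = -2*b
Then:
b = 2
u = 1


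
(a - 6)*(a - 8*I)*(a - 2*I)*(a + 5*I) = a^4 - 6*a^3 - 5*I*a^3 + 34*a^2 + 30*I*a^2 - 204*a - 80*I*a + 480*I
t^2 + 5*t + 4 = (t + 1)*(t + 4)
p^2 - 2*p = p*(p - 2)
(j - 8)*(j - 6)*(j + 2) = j^3 - 12*j^2 + 20*j + 96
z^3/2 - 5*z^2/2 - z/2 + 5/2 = (z/2 + 1/2)*(z - 5)*(z - 1)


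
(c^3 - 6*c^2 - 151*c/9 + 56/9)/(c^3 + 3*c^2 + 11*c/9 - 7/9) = (c - 8)/(c + 1)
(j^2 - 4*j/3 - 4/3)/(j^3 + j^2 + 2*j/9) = 3*(j - 2)/(j*(3*j + 1))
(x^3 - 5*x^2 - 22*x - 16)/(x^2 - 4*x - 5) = (x^2 - 6*x - 16)/(x - 5)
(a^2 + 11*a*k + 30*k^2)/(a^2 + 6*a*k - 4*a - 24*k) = (a + 5*k)/(a - 4)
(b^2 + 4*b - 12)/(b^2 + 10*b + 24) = (b - 2)/(b + 4)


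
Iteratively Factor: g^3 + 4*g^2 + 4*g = (g + 2)*(g^2 + 2*g) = g*(g + 2)*(g + 2)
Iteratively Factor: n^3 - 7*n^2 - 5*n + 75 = (n - 5)*(n^2 - 2*n - 15) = (n - 5)^2*(n + 3)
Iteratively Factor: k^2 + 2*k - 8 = (k + 4)*(k - 2)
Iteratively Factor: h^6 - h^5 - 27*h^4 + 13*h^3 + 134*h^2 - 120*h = (h - 5)*(h^5 + 4*h^4 - 7*h^3 - 22*h^2 + 24*h) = (h - 5)*(h - 2)*(h^4 + 6*h^3 + 5*h^2 - 12*h) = (h - 5)*(h - 2)*(h + 4)*(h^3 + 2*h^2 - 3*h) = (h - 5)*(h - 2)*(h + 3)*(h + 4)*(h^2 - h) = (h - 5)*(h - 2)*(h - 1)*(h + 3)*(h + 4)*(h)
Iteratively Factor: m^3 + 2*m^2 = (m)*(m^2 + 2*m) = m^2*(m + 2)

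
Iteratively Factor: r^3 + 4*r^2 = (r)*(r^2 + 4*r) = r*(r + 4)*(r)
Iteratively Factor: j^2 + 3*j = (j)*(j + 3)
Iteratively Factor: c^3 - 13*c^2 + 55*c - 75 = (c - 3)*(c^2 - 10*c + 25) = (c - 5)*(c - 3)*(c - 5)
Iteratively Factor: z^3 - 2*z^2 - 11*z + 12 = (z + 3)*(z^2 - 5*z + 4) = (z - 1)*(z + 3)*(z - 4)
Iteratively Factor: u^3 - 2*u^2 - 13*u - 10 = (u + 1)*(u^2 - 3*u - 10) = (u + 1)*(u + 2)*(u - 5)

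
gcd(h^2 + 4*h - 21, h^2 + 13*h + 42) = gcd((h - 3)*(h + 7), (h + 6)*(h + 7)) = h + 7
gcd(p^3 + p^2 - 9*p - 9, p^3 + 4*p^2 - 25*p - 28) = p + 1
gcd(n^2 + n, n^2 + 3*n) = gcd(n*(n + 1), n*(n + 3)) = n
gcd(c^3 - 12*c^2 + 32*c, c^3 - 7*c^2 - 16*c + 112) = c - 4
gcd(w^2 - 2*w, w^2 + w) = w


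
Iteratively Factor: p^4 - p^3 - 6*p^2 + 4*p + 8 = (p + 2)*(p^3 - 3*p^2 + 4) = (p - 2)*(p + 2)*(p^2 - p - 2) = (p - 2)^2*(p + 2)*(p + 1)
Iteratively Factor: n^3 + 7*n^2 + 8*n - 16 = (n + 4)*(n^2 + 3*n - 4) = (n - 1)*(n + 4)*(n + 4)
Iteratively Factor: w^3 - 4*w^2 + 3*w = (w - 3)*(w^2 - w) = w*(w - 3)*(w - 1)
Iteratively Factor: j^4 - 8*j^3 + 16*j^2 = (j)*(j^3 - 8*j^2 + 16*j) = j*(j - 4)*(j^2 - 4*j) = j*(j - 4)^2*(j)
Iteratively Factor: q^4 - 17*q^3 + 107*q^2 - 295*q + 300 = (q - 3)*(q^3 - 14*q^2 + 65*q - 100) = (q - 5)*(q - 3)*(q^2 - 9*q + 20) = (q - 5)*(q - 4)*(q - 3)*(q - 5)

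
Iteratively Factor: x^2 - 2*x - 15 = (x + 3)*(x - 5)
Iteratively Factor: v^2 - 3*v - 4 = (v + 1)*(v - 4)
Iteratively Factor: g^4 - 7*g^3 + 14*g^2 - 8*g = (g - 1)*(g^3 - 6*g^2 + 8*g) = (g - 2)*(g - 1)*(g^2 - 4*g) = g*(g - 2)*(g - 1)*(g - 4)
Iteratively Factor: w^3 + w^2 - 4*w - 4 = (w + 2)*(w^2 - w - 2) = (w + 1)*(w + 2)*(w - 2)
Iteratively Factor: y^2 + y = (y + 1)*(y)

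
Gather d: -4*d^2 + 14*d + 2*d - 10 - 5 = -4*d^2 + 16*d - 15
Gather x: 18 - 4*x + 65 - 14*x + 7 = 90 - 18*x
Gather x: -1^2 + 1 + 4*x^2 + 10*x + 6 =4*x^2 + 10*x + 6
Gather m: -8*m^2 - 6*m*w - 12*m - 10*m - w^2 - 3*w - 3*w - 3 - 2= -8*m^2 + m*(-6*w - 22) - w^2 - 6*w - 5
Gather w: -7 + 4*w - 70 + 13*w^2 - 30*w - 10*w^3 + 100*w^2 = -10*w^3 + 113*w^2 - 26*w - 77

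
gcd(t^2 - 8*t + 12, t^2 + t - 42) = t - 6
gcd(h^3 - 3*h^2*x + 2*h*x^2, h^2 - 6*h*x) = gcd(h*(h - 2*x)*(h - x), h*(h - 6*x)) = h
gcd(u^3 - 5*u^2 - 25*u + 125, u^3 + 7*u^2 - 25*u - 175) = u^2 - 25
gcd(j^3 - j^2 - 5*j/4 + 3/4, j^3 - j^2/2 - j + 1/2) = j^2 + j/2 - 1/2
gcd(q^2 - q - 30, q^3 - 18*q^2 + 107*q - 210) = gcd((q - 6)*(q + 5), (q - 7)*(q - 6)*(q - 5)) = q - 6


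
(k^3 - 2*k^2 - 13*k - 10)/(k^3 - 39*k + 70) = (k^2 + 3*k + 2)/(k^2 + 5*k - 14)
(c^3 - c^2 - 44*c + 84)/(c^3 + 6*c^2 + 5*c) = (c^3 - c^2 - 44*c + 84)/(c*(c^2 + 6*c + 5))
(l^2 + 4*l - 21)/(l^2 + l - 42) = (l - 3)/(l - 6)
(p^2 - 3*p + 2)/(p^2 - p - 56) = (-p^2 + 3*p - 2)/(-p^2 + p + 56)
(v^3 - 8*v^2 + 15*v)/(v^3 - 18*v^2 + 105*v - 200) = v*(v - 3)/(v^2 - 13*v + 40)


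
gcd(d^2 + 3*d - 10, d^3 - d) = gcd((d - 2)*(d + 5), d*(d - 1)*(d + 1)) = 1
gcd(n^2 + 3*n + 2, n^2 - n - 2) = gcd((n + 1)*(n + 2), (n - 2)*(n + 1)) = n + 1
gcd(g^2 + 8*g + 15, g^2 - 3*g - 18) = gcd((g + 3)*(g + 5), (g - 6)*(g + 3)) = g + 3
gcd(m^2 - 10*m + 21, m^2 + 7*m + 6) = 1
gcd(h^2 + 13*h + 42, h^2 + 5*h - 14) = h + 7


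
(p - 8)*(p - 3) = p^2 - 11*p + 24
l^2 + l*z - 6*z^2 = (l - 2*z)*(l + 3*z)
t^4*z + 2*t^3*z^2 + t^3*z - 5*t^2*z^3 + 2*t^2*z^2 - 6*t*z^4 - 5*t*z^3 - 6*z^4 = (t - 2*z)*(t + z)*(t + 3*z)*(t*z + z)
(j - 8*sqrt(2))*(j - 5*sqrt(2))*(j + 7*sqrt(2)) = j^3 - 6*sqrt(2)*j^2 - 102*j + 560*sqrt(2)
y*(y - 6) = y^2 - 6*y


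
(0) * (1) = 0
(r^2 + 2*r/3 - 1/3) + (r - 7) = r^2 + 5*r/3 - 22/3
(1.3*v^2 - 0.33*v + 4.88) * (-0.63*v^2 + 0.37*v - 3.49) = -0.819*v^4 + 0.6889*v^3 - 7.7335*v^2 + 2.9573*v - 17.0312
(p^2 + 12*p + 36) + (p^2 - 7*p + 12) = 2*p^2 + 5*p + 48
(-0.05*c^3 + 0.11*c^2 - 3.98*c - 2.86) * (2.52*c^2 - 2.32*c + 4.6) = -0.126*c^5 + 0.3932*c^4 - 10.5148*c^3 + 2.5324*c^2 - 11.6728*c - 13.156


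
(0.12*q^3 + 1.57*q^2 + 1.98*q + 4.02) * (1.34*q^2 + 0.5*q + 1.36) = 0.1608*q^5 + 2.1638*q^4 + 3.6014*q^3 + 8.512*q^2 + 4.7028*q + 5.4672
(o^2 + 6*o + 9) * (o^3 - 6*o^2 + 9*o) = o^5 - 18*o^3 + 81*o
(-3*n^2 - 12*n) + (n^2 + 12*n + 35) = 35 - 2*n^2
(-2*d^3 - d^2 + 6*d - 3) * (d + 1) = -2*d^4 - 3*d^3 + 5*d^2 + 3*d - 3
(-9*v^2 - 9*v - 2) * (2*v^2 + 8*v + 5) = -18*v^4 - 90*v^3 - 121*v^2 - 61*v - 10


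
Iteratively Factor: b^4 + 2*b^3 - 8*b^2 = (b + 4)*(b^3 - 2*b^2) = (b - 2)*(b + 4)*(b^2) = b*(b - 2)*(b + 4)*(b)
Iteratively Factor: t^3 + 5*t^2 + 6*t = (t + 2)*(t^2 + 3*t) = t*(t + 2)*(t + 3)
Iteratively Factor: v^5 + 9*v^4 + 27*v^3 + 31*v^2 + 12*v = (v + 3)*(v^4 + 6*v^3 + 9*v^2 + 4*v) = (v + 1)*(v + 3)*(v^3 + 5*v^2 + 4*v) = v*(v + 1)*(v + 3)*(v^2 + 5*v + 4) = v*(v + 1)*(v + 3)*(v + 4)*(v + 1)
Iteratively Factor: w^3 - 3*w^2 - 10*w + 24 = (w - 4)*(w^2 + w - 6) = (w - 4)*(w - 2)*(w + 3)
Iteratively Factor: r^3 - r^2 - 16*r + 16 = (r - 1)*(r^2 - 16) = (r - 1)*(r + 4)*(r - 4)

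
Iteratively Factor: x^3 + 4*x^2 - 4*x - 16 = (x - 2)*(x^2 + 6*x + 8) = (x - 2)*(x + 4)*(x + 2)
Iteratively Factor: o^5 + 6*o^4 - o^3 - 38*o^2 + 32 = (o + 1)*(o^4 + 5*o^3 - 6*o^2 - 32*o + 32) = (o - 2)*(o + 1)*(o^3 + 7*o^2 + 8*o - 16) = (o - 2)*(o + 1)*(o + 4)*(o^2 + 3*o - 4) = (o - 2)*(o + 1)*(o + 4)^2*(o - 1)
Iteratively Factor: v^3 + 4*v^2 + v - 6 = (v + 3)*(v^2 + v - 2) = (v - 1)*(v + 3)*(v + 2)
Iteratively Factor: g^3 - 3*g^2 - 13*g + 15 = (g + 3)*(g^2 - 6*g + 5) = (g - 5)*(g + 3)*(g - 1)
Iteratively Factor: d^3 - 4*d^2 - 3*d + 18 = (d - 3)*(d^2 - d - 6) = (d - 3)*(d + 2)*(d - 3)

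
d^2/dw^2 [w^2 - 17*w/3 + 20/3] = 2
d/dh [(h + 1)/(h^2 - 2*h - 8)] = (h^2 - 2*h - 2*(h - 1)*(h + 1) - 8)/(-h^2 + 2*h + 8)^2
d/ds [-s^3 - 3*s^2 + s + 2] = -3*s^2 - 6*s + 1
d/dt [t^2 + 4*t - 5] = 2*t + 4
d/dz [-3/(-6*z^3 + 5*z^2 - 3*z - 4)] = 3*(-18*z^2 + 10*z - 3)/(6*z^3 - 5*z^2 + 3*z + 4)^2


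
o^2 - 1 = (o - 1)*(o + 1)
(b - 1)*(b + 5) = b^2 + 4*b - 5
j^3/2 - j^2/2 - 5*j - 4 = (j/2 + 1/2)*(j - 4)*(j + 2)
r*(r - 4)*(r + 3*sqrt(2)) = r^3 - 4*r^2 + 3*sqrt(2)*r^2 - 12*sqrt(2)*r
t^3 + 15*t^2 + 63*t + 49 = (t + 1)*(t + 7)^2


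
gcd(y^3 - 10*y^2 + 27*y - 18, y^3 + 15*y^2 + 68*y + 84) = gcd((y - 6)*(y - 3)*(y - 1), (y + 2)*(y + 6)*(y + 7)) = 1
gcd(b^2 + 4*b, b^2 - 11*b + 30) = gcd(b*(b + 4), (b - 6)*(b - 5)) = 1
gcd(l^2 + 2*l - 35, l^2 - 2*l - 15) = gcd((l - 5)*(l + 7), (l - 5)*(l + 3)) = l - 5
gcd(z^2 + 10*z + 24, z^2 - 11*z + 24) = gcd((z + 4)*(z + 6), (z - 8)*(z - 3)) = 1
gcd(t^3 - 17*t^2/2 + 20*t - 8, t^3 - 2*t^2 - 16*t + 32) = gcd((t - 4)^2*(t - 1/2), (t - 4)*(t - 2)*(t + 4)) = t - 4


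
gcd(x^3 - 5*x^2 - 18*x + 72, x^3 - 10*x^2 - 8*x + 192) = x^2 - 2*x - 24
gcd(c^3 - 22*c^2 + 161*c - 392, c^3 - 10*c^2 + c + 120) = c - 8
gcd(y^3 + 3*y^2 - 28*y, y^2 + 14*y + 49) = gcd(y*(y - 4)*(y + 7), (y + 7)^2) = y + 7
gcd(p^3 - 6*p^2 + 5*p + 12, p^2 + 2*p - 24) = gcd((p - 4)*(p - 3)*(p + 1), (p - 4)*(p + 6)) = p - 4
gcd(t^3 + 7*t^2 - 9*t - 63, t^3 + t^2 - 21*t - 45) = t + 3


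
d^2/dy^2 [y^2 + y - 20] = 2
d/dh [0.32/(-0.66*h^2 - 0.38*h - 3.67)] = (0.4224*h + 0.1216)/(0.66*h^2 + 0.38*h + 3.67)^2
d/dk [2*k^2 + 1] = 4*k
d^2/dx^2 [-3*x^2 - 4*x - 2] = -6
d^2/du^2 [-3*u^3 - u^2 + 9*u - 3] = -18*u - 2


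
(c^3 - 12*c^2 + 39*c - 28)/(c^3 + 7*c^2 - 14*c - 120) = (c^2 - 8*c + 7)/(c^2 + 11*c + 30)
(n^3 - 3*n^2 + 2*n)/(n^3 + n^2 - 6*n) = (n - 1)/(n + 3)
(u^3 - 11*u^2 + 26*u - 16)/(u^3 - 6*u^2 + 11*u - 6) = (u - 8)/(u - 3)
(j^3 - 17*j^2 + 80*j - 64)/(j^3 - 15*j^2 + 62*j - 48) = (j - 8)/(j - 6)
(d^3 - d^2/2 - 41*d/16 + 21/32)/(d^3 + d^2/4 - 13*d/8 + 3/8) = (d - 7/4)/(d - 1)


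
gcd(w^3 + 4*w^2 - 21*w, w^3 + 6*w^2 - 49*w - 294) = w + 7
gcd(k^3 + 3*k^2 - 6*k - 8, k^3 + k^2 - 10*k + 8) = k^2 + 2*k - 8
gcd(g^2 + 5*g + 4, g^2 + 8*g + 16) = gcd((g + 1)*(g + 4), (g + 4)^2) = g + 4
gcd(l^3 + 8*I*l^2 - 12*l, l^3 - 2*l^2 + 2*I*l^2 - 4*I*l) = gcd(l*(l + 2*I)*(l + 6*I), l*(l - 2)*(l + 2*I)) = l^2 + 2*I*l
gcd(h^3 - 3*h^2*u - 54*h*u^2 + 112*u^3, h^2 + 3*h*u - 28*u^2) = h + 7*u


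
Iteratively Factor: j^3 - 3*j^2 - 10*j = (j)*(j^2 - 3*j - 10) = j*(j - 5)*(j + 2)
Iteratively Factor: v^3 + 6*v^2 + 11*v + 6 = (v + 1)*(v^2 + 5*v + 6) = (v + 1)*(v + 3)*(v + 2)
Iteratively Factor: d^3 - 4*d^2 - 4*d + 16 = (d + 2)*(d^2 - 6*d + 8) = (d - 2)*(d + 2)*(d - 4)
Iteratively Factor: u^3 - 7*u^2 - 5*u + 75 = (u + 3)*(u^2 - 10*u + 25) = (u - 5)*(u + 3)*(u - 5)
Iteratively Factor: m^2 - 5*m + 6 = (m - 2)*(m - 3)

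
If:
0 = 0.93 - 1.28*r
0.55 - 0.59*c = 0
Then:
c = 0.93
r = 0.73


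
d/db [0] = 0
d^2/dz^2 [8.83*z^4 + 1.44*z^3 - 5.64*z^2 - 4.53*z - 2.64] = 105.96*z^2 + 8.64*z - 11.28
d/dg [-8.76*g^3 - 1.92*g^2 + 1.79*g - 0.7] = -26.28*g^2 - 3.84*g + 1.79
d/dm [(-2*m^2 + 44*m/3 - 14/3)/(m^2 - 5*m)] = 14*(-m^2 + 2*m - 5)/(3*m^2*(m^2 - 10*m + 25))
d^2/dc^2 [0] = 0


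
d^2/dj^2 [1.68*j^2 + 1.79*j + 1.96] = 3.36000000000000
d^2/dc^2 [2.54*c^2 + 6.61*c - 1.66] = 5.08000000000000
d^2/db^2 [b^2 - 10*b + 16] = 2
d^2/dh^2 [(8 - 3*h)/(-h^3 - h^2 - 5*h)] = 2*(9*h^5 - 39*h^4 - 76*h^3 - 144*h^2 - 120*h - 200)/(h^3*(h^6 + 3*h^5 + 18*h^4 + 31*h^3 + 90*h^2 + 75*h + 125))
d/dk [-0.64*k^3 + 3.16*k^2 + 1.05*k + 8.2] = -1.92*k^2 + 6.32*k + 1.05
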